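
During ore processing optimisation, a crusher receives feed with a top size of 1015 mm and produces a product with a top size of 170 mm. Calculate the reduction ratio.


5.9706

Reduction ratio = feed size / product size
= 1015 / 170
= 5.9706


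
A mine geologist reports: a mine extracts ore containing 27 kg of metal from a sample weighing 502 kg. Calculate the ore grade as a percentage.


Ore grade = (metal mass / ore mass) * 100
= (27 / 502) * 100
= 0.05378486056 * 100
= 5.3785%

5.3785%


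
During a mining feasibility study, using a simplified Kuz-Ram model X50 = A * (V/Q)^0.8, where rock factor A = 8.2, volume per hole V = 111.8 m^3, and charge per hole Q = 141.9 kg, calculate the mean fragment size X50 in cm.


6.7761 cm

Compute V/Q:
V/Q = 111.8 / 141.9 = 0.7878787879
Raise to the power 0.8:
(V/Q)^0.8 = 0.7878787879^0.8 = 0.8263566502
Multiply by A:
X50 = 8.2 * 0.8263566502
= 6.7761 cm


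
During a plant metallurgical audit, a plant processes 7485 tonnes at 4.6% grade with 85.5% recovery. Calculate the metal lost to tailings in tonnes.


Total metal in feed:
= 7485 * 4.6 / 100 = 344.31 tonnes
Metal recovered:
= 344.31 * 85.5 / 100 = 294.38505 tonnes
Metal lost to tailings:
= 344.31 - 294.38505
= 49.925 tonnes

49.925 tonnes


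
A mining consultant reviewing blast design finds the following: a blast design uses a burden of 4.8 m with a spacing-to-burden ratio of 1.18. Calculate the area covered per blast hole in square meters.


27.1872 m^2

First, find the spacing:
Spacing = burden * ratio = 4.8 * 1.18
= 5.664 m
Then, calculate the area:
Area = burden * spacing = 4.8 * 5.664
= 27.1872 m^2


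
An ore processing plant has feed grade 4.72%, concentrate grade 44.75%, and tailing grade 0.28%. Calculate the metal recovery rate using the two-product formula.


94.6601%

Using the two-product formula:
R = 100 * c * (f - t) / (f * (c - t))
Numerator = 100 * 44.75 * (4.72 - 0.28)
= 100 * 44.75 * 4.44
= 19869.0
Denominator = 4.72 * (44.75 - 0.28)
= 4.72 * 44.47
= 209.8984
R = 19869.0 / 209.8984
= 94.6601%


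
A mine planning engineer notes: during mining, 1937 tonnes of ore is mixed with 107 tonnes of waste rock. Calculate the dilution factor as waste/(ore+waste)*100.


Total material = ore + waste
= 1937 + 107 = 2044 tonnes
Dilution = waste / total * 100
= 107 / 2044 * 100
= 0.05234833659 * 100
= 5.2348%

5.2348%


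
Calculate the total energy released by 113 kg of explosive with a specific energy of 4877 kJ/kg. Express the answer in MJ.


Energy = mass * specific_energy / 1000
= 113 * 4877 / 1000
= 551101 / 1000
= 551.101 MJ

551.101 MJ


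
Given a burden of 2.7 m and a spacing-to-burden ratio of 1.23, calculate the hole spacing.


3.321 m

Spacing = burden * ratio
= 2.7 * 1.23
= 3.321 m


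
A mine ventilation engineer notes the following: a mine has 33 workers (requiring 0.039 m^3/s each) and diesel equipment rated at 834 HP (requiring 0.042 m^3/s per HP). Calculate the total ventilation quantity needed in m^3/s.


36.315 m^3/s

Airflow for workers:
Q_people = 33 * 0.039 = 1.287 m^3/s
Airflow for diesel equipment:
Q_diesel = 834 * 0.042 = 35.028 m^3/s
Total ventilation:
Q_total = 1.287 + 35.028
= 36.315 m^3/s


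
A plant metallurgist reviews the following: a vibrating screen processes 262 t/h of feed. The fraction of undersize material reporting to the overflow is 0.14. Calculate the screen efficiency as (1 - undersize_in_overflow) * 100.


86.0%

Screen efficiency = (1 - fraction of undersize in overflow) * 100
= (1 - 0.14) * 100
= 0.86 * 100
= 86.0%


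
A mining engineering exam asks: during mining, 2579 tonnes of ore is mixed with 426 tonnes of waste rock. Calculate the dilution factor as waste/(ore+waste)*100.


14.1764%

Total material = ore + waste
= 2579 + 426 = 3005 tonnes
Dilution = waste / total * 100
= 426 / 3005 * 100
= 0.1417637271 * 100
= 14.1764%


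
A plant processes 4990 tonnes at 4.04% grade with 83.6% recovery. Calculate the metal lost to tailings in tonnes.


33.0617 tonnes

Total metal in feed:
= 4990 * 4.04 / 100 = 201.596 tonnes
Metal recovered:
= 201.596 * 83.6 / 100 = 168.534256 tonnes
Metal lost to tailings:
= 201.596 - 168.534256
= 33.0617 tonnes


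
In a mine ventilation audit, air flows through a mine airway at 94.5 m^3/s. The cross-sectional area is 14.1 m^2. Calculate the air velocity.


6.7021 m/s

Velocity = flow rate / cross-sectional area
= 94.5 / 14.1
= 6.7021 m/s


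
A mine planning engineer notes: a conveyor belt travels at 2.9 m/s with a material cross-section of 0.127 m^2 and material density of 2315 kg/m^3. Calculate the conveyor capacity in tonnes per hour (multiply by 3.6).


3069.4122 t/h

Volumetric flow = speed * area
= 2.9 * 0.127 = 0.3683 m^3/s
Mass flow = volumetric * density
= 0.3683 * 2315 = 852.6145 kg/s
Convert to t/h: multiply by 3.6
Capacity = 852.6145 * 3.6
= 3069.4122 t/h


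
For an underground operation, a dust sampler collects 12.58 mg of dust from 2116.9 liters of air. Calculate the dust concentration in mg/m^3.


Convert liters to m^3: 1 m^3 = 1000 L
Concentration = mass / volume * 1000
= 12.58 / 2116.9 * 1000
= 0.005942651991 * 1000
= 5.9427 mg/m^3

5.9427 mg/m^3


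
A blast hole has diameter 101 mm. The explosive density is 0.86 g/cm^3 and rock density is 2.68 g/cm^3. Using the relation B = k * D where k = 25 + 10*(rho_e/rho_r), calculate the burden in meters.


2.8491 m

First, compute k:
rho_e / rho_r = 0.86 / 2.68 = 0.3208955224
k = 25 + 10 * 0.3208955224 = 28.20895522
Then, compute burden:
B = k * D / 1000 = 28.20895522 * 101 / 1000
= 2849.104478 / 1000
= 2.8491 m


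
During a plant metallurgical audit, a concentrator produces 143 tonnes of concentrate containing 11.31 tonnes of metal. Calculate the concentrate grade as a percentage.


Grade = (metal in concentrate / concentrate mass) * 100
= (11.31 / 143) * 100
= 0.07909090909 * 100
= 7.9091%

7.9091%


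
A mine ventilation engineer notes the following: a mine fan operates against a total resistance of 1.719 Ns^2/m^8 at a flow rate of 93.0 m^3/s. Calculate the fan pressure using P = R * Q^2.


14867.631 Pa

Compute Q^2:
Q^2 = 93.0^2 = 8649.0
Compute pressure:
P = R * Q^2 = 1.719 * 8649.0
= 14867.631 Pa


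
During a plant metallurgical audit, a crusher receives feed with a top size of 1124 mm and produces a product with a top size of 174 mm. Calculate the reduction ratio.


6.4598

Reduction ratio = feed size / product size
= 1124 / 174
= 6.4598


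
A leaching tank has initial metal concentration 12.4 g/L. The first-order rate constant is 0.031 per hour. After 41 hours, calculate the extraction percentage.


71.9449%

Compute the exponent:
-k * t = -0.031 * 41 = -1.271
Remaining concentration:
C = 12.4 * exp(-1.271)
= 12.4 * 0.2805509305
= 3.478831539 g/L
Extracted = 12.4 - 3.478831539 = 8.921168461 g/L
Extraction % = 8.921168461 / 12.4 * 100
= 71.9449%


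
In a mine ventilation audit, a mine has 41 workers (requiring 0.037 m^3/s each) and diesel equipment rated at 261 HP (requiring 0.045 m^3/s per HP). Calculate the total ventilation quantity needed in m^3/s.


Airflow for workers:
Q_people = 41 * 0.037 = 1.517 m^3/s
Airflow for diesel equipment:
Q_diesel = 261 * 0.045 = 11.745 m^3/s
Total ventilation:
Q_total = 1.517 + 11.745
= 13.262 m^3/s

13.262 m^3/s


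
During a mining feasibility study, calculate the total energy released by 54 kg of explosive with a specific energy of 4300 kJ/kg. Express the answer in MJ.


232.2 MJ

Energy = mass * specific_energy / 1000
= 54 * 4300 / 1000
= 232200 / 1000
= 232.2 MJ


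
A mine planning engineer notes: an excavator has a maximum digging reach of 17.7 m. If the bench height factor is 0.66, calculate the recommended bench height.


Bench height = reach * factor
= 17.7 * 0.66
= 11.682 m

11.682 m


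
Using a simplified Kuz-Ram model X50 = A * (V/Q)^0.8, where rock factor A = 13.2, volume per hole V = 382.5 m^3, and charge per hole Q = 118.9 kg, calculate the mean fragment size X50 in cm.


Compute V/Q:
V/Q = 382.5 / 118.9 = 3.216989066
Raise to the power 0.8:
(V/Q)^0.8 = 3.216989066^0.8 = 2.546593744
Multiply by A:
X50 = 13.2 * 2.546593744
= 33.615 cm

33.615 cm


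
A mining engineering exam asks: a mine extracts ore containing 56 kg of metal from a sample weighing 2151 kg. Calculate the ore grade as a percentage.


Ore grade = (metal mass / ore mass) * 100
= (56 / 2151) * 100
= 0.0260344026 * 100
= 2.6034%

2.6034%


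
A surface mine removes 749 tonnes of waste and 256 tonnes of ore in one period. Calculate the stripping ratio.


2.9258

Stripping ratio = waste tonnage / ore tonnage
= 749 / 256
= 2.9258


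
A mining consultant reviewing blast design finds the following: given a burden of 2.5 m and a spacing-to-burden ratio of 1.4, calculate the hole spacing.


Spacing = burden * ratio
= 2.5 * 1.4
= 3.5 m

3.5 m


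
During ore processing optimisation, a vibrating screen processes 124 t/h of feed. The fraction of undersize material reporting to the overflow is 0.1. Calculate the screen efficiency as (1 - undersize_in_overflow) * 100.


90.0%

Screen efficiency = (1 - fraction of undersize in overflow) * 100
= (1 - 0.1) * 100
= 0.9 * 100
= 90.0%


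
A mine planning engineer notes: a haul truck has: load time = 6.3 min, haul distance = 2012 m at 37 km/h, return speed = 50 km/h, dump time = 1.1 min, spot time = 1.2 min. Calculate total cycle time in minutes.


14.2771 min

Convert haul speed to m/min: 37 * 1000/60 = 616.6666667 m/min
Haul time = 2012 / 616.6666667 = 3.262702703 min
Convert return speed to m/min: 50 * 1000/60 = 833.3333333 m/min
Return time = 2012 / 833.3333333 = 2.4144 min
Total cycle time:
= 6.3 + 3.262702703 + 1.1 + 2.4144 + 1.2
= 14.2771 min


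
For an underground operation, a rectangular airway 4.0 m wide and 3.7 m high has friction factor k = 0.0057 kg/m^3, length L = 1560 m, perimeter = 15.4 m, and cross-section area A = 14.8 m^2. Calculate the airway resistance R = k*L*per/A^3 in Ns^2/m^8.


0.0422 Ns^2/m^8

Compute the numerator:
k * L * per = 0.0057 * 1560 * 15.4
= 136.9368
Compute the denominator:
A^3 = 14.8^3 = 3241.792
Resistance:
R = 136.9368 / 3241.792
= 0.0422 Ns^2/m^8


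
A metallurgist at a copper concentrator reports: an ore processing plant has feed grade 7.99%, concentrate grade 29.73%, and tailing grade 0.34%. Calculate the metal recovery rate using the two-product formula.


96.8523%

Using the two-product formula:
R = 100 * c * (f - t) / (f * (c - t))
Numerator = 100 * 29.73 * (7.99 - 0.34)
= 100 * 29.73 * 7.65
= 22743.45
Denominator = 7.99 * (29.73 - 0.34)
= 7.99 * 29.39
= 234.8261
R = 22743.45 / 234.8261
= 96.8523%


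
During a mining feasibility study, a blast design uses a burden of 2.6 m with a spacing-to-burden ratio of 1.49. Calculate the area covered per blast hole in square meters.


First, find the spacing:
Spacing = burden * ratio = 2.6 * 1.49
= 3.874 m
Then, calculate the area:
Area = burden * spacing = 2.6 * 3.874
= 10.0724 m^2

10.0724 m^2


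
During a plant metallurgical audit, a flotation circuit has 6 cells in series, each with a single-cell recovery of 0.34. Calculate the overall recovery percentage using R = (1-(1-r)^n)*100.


91.7346%

Complement of single-cell recovery:
1 - r = 1 - 0.34 = 0.66
Raise to power n:
(1 - r)^6 = 0.66^6 = 0.08265395002
Overall recovery:
R = (1 - 0.08265395002) * 100
= 91.7346%


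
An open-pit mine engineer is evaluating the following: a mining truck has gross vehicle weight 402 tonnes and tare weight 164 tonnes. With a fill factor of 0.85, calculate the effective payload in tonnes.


Maximum payload = gross - tare
= 402 - 164 = 238 tonnes
Effective payload = max payload * fill factor
= 238 * 0.85
= 202.3 tonnes

202.3 tonnes


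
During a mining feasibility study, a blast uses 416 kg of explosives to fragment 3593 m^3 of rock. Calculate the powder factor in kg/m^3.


0.1158 kg/m^3

Powder factor = explosive mass / rock volume
= 416 / 3593
= 0.1158 kg/m^3


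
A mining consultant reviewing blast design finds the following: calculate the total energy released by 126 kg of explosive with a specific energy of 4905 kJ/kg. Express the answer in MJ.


618.03 MJ

Energy = mass * specific_energy / 1000
= 126 * 4905 / 1000
= 618030 / 1000
= 618.03 MJ


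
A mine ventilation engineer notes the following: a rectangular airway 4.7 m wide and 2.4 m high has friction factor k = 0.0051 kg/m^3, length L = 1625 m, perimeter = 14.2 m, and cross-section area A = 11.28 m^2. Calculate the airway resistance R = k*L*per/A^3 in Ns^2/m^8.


Compute the numerator:
k * L * per = 0.0051 * 1625 * 14.2
= 117.6825
Compute the denominator:
A^3 = 11.28^3 = 1435.249152
Resistance:
R = 117.6825 / 1435.249152
= 0.082 Ns^2/m^8

0.082 Ns^2/m^8


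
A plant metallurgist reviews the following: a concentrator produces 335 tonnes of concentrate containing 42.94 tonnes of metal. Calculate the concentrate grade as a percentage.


12.8179%

Grade = (metal in concentrate / concentrate mass) * 100
= (42.94 / 335) * 100
= 0.1281791045 * 100
= 12.8179%


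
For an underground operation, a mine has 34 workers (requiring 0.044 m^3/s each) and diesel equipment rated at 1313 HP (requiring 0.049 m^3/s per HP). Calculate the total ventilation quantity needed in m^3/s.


Airflow for workers:
Q_people = 34 * 0.044 = 1.496 m^3/s
Airflow for diesel equipment:
Q_diesel = 1313 * 0.049 = 64.337 m^3/s
Total ventilation:
Q_total = 1.496 + 64.337
= 65.833 m^3/s

65.833 m^3/s


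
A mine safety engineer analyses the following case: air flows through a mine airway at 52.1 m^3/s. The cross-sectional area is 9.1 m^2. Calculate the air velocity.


5.7253 m/s

Velocity = flow rate / cross-sectional area
= 52.1 / 9.1
= 5.7253 m/s


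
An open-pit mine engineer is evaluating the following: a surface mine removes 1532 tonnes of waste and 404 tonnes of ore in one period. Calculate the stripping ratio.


Stripping ratio = waste tonnage / ore tonnage
= 1532 / 404
= 3.7921

3.7921


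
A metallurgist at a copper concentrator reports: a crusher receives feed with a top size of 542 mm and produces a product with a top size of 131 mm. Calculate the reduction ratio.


Reduction ratio = feed size / product size
= 542 / 131
= 4.1374

4.1374


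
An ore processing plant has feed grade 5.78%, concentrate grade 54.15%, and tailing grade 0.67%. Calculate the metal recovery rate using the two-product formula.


Using the two-product formula:
R = 100 * c * (f - t) / (f * (c - t))
Numerator = 100 * 54.15 * (5.78 - 0.67)
= 100 * 54.15 * 5.11
= 27670.65
Denominator = 5.78 * (54.15 - 0.67)
= 5.78 * 53.48
= 309.1144
R = 27670.65 / 309.1144
= 89.5159%

89.5159%


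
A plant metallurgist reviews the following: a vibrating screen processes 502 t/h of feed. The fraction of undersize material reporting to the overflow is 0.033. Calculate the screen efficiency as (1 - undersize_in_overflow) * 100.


96.7%

Screen efficiency = (1 - fraction of undersize in overflow) * 100
= (1 - 0.033) * 100
= 0.967 * 100
= 96.7%


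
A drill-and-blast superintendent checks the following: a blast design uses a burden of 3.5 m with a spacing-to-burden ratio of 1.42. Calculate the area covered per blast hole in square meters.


17.395 m^2

First, find the spacing:
Spacing = burden * ratio = 3.5 * 1.42
= 4.97 m
Then, calculate the area:
Area = burden * spacing = 3.5 * 4.97
= 17.395 m^2


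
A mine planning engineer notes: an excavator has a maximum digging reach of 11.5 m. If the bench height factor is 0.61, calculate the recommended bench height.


7.015 m

Bench height = reach * factor
= 11.5 * 0.61
= 7.015 m


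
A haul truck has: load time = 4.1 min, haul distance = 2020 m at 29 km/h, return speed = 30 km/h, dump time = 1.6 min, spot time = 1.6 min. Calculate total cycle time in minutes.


15.5193 min

Convert haul speed to m/min: 29 * 1000/60 = 483.3333333 m/min
Haul time = 2020 / 483.3333333 = 4.179310345 min
Convert return speed to m/min: 30 * 1000/60 = 500 m/min
Return time = 2020 / 500 = 4.04 min
Total cycle time:
= 4.1 + 4.179310345 + 1.6 + 4.04 + 1.6
= 15.5193 min


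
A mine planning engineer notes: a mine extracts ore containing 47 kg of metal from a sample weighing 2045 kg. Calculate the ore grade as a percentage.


Ore grade = (metal mass / ore mass) * 100
= (47 / 2045) * 100
= 0.02298288509 * 100
= 2.2983%

2.2983%


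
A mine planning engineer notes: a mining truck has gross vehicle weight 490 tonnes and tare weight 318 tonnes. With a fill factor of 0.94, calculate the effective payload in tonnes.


161.68 tonnes

Maximum payload = gross - tare
= 490 - 318 = 172 tonnes
Effective payload = max payload * fill factor
= 172 * 0.94
= 161.68 tonnes


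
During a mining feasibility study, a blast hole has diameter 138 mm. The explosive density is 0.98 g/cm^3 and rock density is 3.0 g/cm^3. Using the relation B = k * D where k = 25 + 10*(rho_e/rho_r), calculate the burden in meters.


First, compute k:
rho_e / rho_r = 0.98 / 3.0 = 0.3266666667
k = 25 + 10 * 0.3266666667 = 28.26666667
Then, compute burden:
B = k * D / 1000 = 28.26666667 * 138 / 1000
= 3900.8 / 1000
= 3.9008 m

3.9008 m


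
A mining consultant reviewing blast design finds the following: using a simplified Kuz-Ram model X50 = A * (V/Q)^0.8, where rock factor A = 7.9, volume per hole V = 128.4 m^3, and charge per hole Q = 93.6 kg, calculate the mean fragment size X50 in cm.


10.1732 cm

Compute V/Q:
V/Q = 128.4 / 93.6 = 1.371794872
Raise to the power 0.8:
(V/Q)^0.8 = 1.371794872^0.8 = 1.287749352
Multiply by A:
X50 = 7.9 * 1.287749352
= 10.1732 cm


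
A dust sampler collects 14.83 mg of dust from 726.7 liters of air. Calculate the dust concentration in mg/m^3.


20.4073 mg/m^3

Convert liters to m^3: 1 m^3 = 1000 L
Concentration = mass / volume * 1000
= 14.83 / 726.7 * 1000
= 0.02040732077 * 1000
= 20.4073 mg/m^3


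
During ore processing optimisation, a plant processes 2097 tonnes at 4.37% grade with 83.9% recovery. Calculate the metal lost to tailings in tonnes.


14.7539 tonnes

Total metal in feed:
= 2097 * 4.37 / 100 = 91.6389 tonnes
Metal recovered:
= 91.6389 * 83.9 / 100 = 76.8850371 tonnes
Metal lost to tailings:
= 91.6389 - 76.8850371
= 14.7539 tonnes


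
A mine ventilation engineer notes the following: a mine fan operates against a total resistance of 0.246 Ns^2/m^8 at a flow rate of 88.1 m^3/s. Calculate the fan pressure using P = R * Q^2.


1909.3561 Pa

Compute Q^2:
Q^2 = 88.1^2 = 7761.61
Compute pressure:
P = R * Q^2 = 0.246 * 7761.61
= 1909.3561 Pa


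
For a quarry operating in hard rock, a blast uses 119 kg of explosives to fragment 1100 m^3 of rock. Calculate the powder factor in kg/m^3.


Powder factor = explosive mass / rock volume
= 119 / 1100
= 0.1082 kg/m^3

0.1082 kg/m^3


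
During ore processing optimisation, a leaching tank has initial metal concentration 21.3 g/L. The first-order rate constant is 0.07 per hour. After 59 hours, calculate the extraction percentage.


Compute the exponent:
-k * t = -0.07 * 59 = -4.13
Remaining concentration:
C = 21.3 * exp(-4.13)
= 21.3 * 0.01608287882
= 0.3425653189 g/L
Extracted = 21.3 - 0.3425653189 = 20.95743468 g/L
Extraction % = 20.95743468 / 21.3 * 100
= 98.3917%

98.3917%


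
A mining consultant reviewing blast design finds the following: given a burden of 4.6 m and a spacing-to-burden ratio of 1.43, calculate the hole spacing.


Spacing = burden * ratio
= 4.6 * 1.43
= 6.578 m

6.578 m


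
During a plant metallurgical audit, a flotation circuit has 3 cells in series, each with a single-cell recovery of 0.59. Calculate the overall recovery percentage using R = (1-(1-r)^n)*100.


93.1079%

Complement of single-cell recovery:
1 - r = 1 - 0.59 = 0.41
Raise to power n:
(1 - r)^3 = 0.41^3 = 0.068921
Overall recovery:
R = (1 - 0.068921) * 100
= 93.1079%


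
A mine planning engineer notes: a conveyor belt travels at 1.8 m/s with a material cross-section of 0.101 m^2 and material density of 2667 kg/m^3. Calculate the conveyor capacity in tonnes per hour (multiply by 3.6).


Volumetric flow = speed * area
= 1.8 * 0.101 = 0.1818 m^3/s
Mass flow = volumetric * density
= 0.1818 * 2667 = 484.8606 kg/s
Convert to t/h: multiply by 3.6
Capacity = 484.8606 * 3.6
= 1745.4982 t/h

1745.4982 t/h


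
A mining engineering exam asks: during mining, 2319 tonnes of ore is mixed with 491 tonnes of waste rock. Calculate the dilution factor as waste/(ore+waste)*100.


17.4733%

Total material = ore + waste
= 2319 + 491 = 2810 tonnes
Dilution = waste / total * 100
= 491 / 2810 * 100
= 0.1747330961 * 100
= 17.4733%


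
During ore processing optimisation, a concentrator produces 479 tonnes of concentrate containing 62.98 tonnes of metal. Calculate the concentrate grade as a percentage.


Grade = (metal in concentrate / concentrate mass) * 100
= (62.98 / 479) * 100
= 0.1314822547 * 100
= 13.1482%

13.1482%


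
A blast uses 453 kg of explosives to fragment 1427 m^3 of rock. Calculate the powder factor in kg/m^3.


Powder factor = explosive mass / rock volume
= 453 / 1427
= 0.3174 kg/m^3

0.3174 kg/m^3


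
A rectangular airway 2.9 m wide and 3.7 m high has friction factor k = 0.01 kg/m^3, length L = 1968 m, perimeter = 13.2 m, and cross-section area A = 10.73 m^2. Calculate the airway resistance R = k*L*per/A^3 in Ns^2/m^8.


0.2103 Ns^2/m^8

Compute the numerator:
k * L * per = 0.01 * 1968 * 13.2
= 259.776
Compute the denominator:
A^3 = 10.73^3 = 1235.376017
Resistance:
R = 259.776 / 1235.376017
= 0.2103 Ns^2/m^8


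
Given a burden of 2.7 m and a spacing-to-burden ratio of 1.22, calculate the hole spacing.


3.294 m

Spacing = burden * ratio
= 2.7 * 1.22
= 3.294 m


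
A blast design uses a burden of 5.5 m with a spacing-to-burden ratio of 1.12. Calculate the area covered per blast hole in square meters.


First, find the spacing:
Spacing = burden * ratio = 5.5 * 1.12
= 6.16 m
Then, calculate the area:
Area = burden * spacing = 5.5 * 6.16
= 33.88 m^2

33.88 m^2


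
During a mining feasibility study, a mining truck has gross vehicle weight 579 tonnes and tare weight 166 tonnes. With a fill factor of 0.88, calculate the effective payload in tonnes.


363.44 tonnes

Maximum payload = gross - tare
= 579 - 166 = 413 tonnes
Effective payload = max payload * fill factor
= 413 * 0.88
= 363.44 tonnes


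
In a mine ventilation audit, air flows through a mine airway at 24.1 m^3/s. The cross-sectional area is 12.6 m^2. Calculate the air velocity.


Velocity = flow rate / cross-sectional area
= 24.1 / 12.6
= 1.9127 m/s

1.9127 m/s


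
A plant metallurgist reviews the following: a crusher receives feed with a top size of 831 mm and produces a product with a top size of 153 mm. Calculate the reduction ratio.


5.4314

Reduction ratio = feed size / product size
= 831 / 153
= 5.4314


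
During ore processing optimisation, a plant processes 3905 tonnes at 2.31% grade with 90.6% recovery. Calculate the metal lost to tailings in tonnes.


8.4793 tonnes

Total metal in feed:
= 3905 * 2.31 / 100 = 90.2055 tonnes
Metal recovered:
= 90.2055 * 90.6 / 100 = 81.726183 tonnes
Metal lost to tailings:
= 90.2055 - 81.726183
= 8.4793 tonnes


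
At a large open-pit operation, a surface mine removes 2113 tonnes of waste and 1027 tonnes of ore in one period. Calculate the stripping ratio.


2.0574

Stripping ratio = waste tonnage / ore tonnage
= 2113 / 1027
= 2.0574


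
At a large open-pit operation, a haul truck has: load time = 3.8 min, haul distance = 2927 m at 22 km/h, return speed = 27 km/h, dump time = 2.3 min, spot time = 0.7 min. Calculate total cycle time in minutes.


21.2872 min

Convert haul speed to m/min: 22 * 1000/60 = 366.6666667 m/min
Haul time = 2927 / 366.6666667 = 7.982727273 min
Convert return speed to m/min: 27 * 1000/60 = 450 m/min
Return time = 2927 / 450 = 6.504444444 min
Total cycle time:
= 3.8 + 7.982727273 + 2.3 + 6.504444444 + 0.7
= 21.2872 min


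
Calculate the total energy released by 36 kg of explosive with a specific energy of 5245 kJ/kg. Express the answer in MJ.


188.82 MJ

Energy = mass * specific_energy / 1000
= 36 * 5245 / 1000
= 188820 / 1000
= 188.82 MJ


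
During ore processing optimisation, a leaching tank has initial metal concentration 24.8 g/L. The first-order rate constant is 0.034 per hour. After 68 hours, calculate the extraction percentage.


Compute the exponent:
-k * t = -0.034 * 68 = -2.312
Remaining concentration:
C = 24.8 * exp(-2.312)
= 24.8 * 0.09906292745
= 2.456760601 g/L
Extracted = 24.8 - 2.456760601 = 22.3432394 g/L
Extraction % = 22.3432394 / 24.8 * 100
= 90.0937%

90.0937%


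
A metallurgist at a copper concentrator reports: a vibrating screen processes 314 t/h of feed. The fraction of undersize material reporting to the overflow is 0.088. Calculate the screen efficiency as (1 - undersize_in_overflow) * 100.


91.2%

Screen efficiency = (1 - fraction of undersize in overflow) * 100
= (1 - 0.088) * 100
= 0.912 * 100
= 91.2%


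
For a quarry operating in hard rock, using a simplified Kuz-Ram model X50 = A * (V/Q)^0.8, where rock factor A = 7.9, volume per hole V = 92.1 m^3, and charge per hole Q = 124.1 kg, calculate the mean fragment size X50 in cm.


6.2233 cm

Compute V/Q:
V/Q = 92.1 / 124.1 = 0.7421434327
Raise to the power 0.8:
(V/Q)^0.8 = 0.7421434327^0.8 = 0.7877533867
Multiply by A:
X50 = 7.9 * 0.7877533867
= 6.2233 cm


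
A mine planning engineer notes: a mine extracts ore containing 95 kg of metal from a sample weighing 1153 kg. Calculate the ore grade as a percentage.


8.2394%

Ore grade = (metal mass / ore mass) * 100
= (95 / 1153) * 100
= 0.08239375542 * 100
= 8.2394%


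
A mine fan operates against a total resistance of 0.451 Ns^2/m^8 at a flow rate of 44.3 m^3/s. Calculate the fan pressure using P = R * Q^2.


885.083 Pa

Compute Q^2:
Q^2 = 44.3^2 = 1962.49
Compute pressure:
P = R * Q^2 = 0.451 * 1962.49
= 885.083 Pa


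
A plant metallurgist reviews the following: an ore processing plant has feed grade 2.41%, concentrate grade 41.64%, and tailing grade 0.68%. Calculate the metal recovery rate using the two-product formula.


Using the two-product formula:
R = 100 * c * (f - t) / (f * (c - t))
Numerator = 100 * 41.64 * (2.41 - 0.68)
= 100 * 41.64 * 1.73
= 7203.72
Denominator = 2.41 * (41.64 - 0.68)
= 2.41 * 40.96
= 98.7136
R = 7203.72 / 98.7136
= 72.976%

72.976%


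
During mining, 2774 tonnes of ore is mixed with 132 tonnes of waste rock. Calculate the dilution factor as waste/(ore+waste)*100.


Total material = ore + waste
= 2774 + 132 = 2906 tonnes
Dilution = waste / total * 100
= 132 / 2906 * 100
= 0.04542326222 * 100
= 4.5423%

4.5423%


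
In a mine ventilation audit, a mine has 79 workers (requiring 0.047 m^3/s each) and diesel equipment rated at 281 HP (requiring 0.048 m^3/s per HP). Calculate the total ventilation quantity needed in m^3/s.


17.201 m^3/s

Airflow for workers:
Q_people = 79 * 0.047 = 3.713 m^3/s
Airflow for diesel equipment:
Q_diesel = 281 * 0.048 = 13.488 m^3/s
Total ventilation:
Q_total = 3.713 + 13.488
= 17.201 m^3/s


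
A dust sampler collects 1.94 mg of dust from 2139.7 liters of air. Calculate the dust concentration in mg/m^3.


Convert liters to m^3: 1 m^3 = 1000 L
Concentration = mass / volume * 1000
= 1.94 / 2139.7 * 1000
= 0.0009066691592 * 1000
= 0.9067 mg/m^3

0.9067 mg/m^3


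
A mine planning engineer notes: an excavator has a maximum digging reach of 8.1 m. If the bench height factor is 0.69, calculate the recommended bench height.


Bench height = reach * factor
= 8.1 * 0.69
= 5.589 m

5.589 m


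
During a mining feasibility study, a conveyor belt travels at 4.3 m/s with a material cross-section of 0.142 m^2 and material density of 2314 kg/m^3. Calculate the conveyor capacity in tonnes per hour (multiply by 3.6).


Volumetric flow = speed * area
= 4.3 * 0.142 = 0.6106 m^3/s
Mass flow = volumetric * density
= 0.6106 * 2314 = 1412.9284 kg/s
Convert to t/h: multiply by 3.6
Capacity = 1412.9284 * 3.6
= 5086.5422 t/h

5086.5422 t/h


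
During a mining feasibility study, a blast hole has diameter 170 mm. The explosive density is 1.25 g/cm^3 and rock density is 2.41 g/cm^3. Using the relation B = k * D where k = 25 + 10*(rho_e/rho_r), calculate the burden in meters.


First, compute k:
rho_e / rho_r = 1.25 / 2.41 = 0.5186721992
k = 25 + 10 * 0.5186721992 = 30.18672199
Then, compute burden:
B = k * D / 1000 = 30.18672199 * 170 / 1000
= 5131.742739 / 1000
= 5.1317 m

5.1317 m


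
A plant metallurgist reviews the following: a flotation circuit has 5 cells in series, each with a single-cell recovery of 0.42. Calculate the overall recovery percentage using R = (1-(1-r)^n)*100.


Complement of single-cell recovery:
1 - r = 1 - 0.42 = 0.58
Raise to power n:
(1 - r)^5 = 0.58^5 = 0.0656356768
Overall recovery:
R = (1 - 0.0656356768) * 100
= 93.4364%

93.4364%


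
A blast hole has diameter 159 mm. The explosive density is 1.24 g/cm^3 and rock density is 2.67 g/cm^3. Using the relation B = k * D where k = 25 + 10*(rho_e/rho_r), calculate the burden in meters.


4.7134 m

First, compute k:
rho_e / rho_r = 1.24 / 2.67 = 0.4644194757
k = 25 + 10 * 0.4644194757 = 29.64419476
Then, compute burden:
B = k * D / 1000 = 29.64419476 * 159 / 1000
= 4713.426966 / 1000
= 4.7134 m


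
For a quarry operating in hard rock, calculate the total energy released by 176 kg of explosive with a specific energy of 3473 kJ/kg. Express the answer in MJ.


611.248 MJ

Energy = mass * specific_energy / 1000
= 176 * 3473 / 1000
= 611248 / 1000
= 611.248 MJ


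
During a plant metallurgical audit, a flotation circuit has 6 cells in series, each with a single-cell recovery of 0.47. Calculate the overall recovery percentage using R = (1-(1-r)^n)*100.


97.7836%

Complement of single-cell recovery:
1 - r = 1 - 0.47 = 0.53
Raise to power n:
(1 - r)^6 = 0.53^6 = 0.02216436113
Overall recovery:
R = (1 - 0.02216436113) * 100
= 97.7836%


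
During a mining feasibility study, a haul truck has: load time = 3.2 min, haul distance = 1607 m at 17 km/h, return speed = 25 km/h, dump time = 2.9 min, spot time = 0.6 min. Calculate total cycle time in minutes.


16.2286 min

Convert haul speed to m/min: 17 * 1000/60 = 283.3333333 m/min
Haul time = 1607 / 283.3333333 = 5.671764706 min
Convert return speed to m/min: 25 * 1000/60 = 416.6666667 m/min
Return time = 1607 / 416.6666667 = 3.8568 min
Total cycle time:
= 3.2 + 5.671764706 + 2.9 + 3.8568 + 0.6
= 16.2286 min


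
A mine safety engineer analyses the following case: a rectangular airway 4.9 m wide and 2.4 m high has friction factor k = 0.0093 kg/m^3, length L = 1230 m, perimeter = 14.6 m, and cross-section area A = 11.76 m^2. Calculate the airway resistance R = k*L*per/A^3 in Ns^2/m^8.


0.1027 Ns^2/m^8

Compute the numerator:
k * L * per = 0.0093 * 1230 * 14.6
= 167.0094
Compute the denominator:
A^3 = 11.76^3 = 1626.379776
Resistance:
R = 167.0094 / 1626.379776
= 0.1027 Ns^2/m^8


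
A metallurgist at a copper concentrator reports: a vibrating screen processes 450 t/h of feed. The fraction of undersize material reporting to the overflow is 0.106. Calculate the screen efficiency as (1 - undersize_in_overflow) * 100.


89.4%

Screen efficiency = (1 - fraction of undersize in overflow) * 100
= (1 - 0.106) * 100
= 0.894 * 100
= 89.4%


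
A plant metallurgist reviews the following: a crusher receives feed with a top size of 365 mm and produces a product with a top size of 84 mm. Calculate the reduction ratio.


Reduction ratio = feed size / product size
= 365 / 84
= 4.3452

4.3452


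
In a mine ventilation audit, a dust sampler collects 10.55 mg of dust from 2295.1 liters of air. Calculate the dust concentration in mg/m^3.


4.5967 mg/m^3

Convert liters to m^3: 1 m^3 = 1000 L
Concentration = mass / volume * 1000
= 10.55 / 2295.1 * 1000
= 0.004596749597 * 1000
= 4.5967 mg/m^3


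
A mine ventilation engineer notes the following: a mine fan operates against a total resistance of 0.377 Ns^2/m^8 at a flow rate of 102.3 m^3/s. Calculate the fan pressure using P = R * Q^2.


Compute Q^2:
Q^2 = 102.3^2 = 10465.29
Compute pressure:
P = R * Q^2 = 0.377 * 10465.29
= 3945.4143 Pa

3945.4143 Pa


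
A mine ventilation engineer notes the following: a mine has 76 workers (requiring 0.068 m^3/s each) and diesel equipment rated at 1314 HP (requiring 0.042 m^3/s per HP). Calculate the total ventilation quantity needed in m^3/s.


60.356 m^3/s

Airflow for workers:
Q_people = 76 * 0.068 = 5.168 m^3/s
Airflow for diesel equipment:
Q_diesel = 1314 * 0.042 = 55.188 m^3/s
Total ventilation:
Q_total = 5.168 + 55.188
= 60.356 m^3/s


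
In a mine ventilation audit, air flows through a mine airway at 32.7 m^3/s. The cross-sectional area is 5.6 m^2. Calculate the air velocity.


Velocity = flow rate / cross-sectional area
= 32.7 / 5.6
= 5.8393 m/s

5.8393 m/s


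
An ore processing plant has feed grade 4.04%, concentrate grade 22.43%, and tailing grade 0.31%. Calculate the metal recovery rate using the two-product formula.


93.6206%

Using the two-product formula:
R = 100 * c * (f - t) / (f * (c - t))
Numerator = 100 * 22.43 * (4.04 - 0.31)
= 100 * 22.43 * 3.73
= 8366.39
Denominator = 4.04 * (22.43 - 0.31)
= 4.04 * 22.12
= 89.3648
R = 8366.39 / 89.3648
= 93.6206%


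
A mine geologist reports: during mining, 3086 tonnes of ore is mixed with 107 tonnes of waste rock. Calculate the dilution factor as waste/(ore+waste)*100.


3.3511%

Total material = ore + waste
= 3086 + 107 = 3193 tonnes
Dilution = waste / total * 100
= 107 / 3193 * 100
= 0.03351080489 * 100
= 3.3511%


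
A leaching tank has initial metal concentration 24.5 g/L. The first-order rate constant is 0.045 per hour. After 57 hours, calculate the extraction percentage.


Compute the exponent:
-k * t = -0.045 * 57 = -2.565
Remaining concentration:
C = 24.5 * exp(-2.565)
= 24.5 * 0.07691918144
= 1.884519945 g/L
Extracted = 24.5 - 1.884519945 = 22.61548005 g/L
Extraction % = 22.61548005 / 24.5 * 100
= 92.3081%

92.3081%


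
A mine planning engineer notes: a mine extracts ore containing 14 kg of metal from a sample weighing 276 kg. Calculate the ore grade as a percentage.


Ore grade = (metal mass / ore mass) * 100
= (14 / 276) * 100
= 0.05072463768 * 100
= 5.0725%

5.0725%


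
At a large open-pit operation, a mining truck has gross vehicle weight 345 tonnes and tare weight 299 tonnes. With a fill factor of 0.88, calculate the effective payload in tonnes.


40.48 tonnes

Maximum payload = gross - tare
= 345 - 299 = 46 tonnes
Effective payload = max payload * fill factor
= 46 * 0.88
= 40.48 tonnes


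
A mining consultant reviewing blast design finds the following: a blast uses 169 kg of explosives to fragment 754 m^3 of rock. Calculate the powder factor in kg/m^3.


Powder factor = explosive mass / rock volume
= 169 / 754
= 0.2241 kg/m^3

0.2241 kg/m^3


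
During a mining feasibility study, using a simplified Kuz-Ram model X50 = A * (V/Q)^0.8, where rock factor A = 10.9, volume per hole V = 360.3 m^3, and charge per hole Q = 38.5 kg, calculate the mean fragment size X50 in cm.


Compute V/Q:
V/Q = 360.3 / 38.5 = 9.358441558
Raise to the power 0.8:
(V/Q)^0.8 = 9.358441558^0.8 = 5.983603756
Multiply by A:
X50 = 10.9 * 5.983603756
= 65.2213 cm

65.2213 cm


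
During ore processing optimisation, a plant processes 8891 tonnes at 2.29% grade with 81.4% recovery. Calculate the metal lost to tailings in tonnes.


Total metal in feed:
= 8891 * 2.29 / 100 = 203.6039 tonnes
Metal recovered:
= 203.6039 * 81.4 / 100 = 165.7335746 tonnes
Metal lost to tailings:
= 203.6039 - 165.7335746
= 37.8703 tonnes

37.8703 tonnes


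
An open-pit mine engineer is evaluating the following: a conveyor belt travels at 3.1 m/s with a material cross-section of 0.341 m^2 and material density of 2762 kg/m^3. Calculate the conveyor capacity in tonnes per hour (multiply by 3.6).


10510.9567 t/h

Volumetric flow = speed * area
= 3.1 * 0.341 = 1.0571 m^3/s
Mass flow = volumetric * density
= 1.0571 * 2762 = 2919.7102 kg/s
Convert to t/h: multiply by 3.6
Capacity = 2919.7102 * 3.6
= 10510.9567 t/h


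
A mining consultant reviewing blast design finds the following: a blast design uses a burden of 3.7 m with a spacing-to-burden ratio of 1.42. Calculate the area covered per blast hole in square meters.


19.4398 m^2

First, find the spacing:
Spacing = burden * ratio = 3.7 * 1.42
= 5.254 m
Then, calculate the area:
Area = burden * spacing = 3.7 * 5.254
= 19.4398 m^2


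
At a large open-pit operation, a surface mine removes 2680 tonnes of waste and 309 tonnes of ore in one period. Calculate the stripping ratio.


Stripping ratio = waste tonnage / ore tonnage
= 2680 / 309
= 8.6731

8.6731


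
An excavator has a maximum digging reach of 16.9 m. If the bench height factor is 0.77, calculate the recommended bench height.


Bench height = reach * factor
= 16.9 * 0.77
= 13.013 m

13.013 m


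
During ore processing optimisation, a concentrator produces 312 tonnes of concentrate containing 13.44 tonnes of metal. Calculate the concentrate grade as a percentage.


Grade = (metal in concentrate / concentrate mass) * 100
= (13.44 / 312) * 100
= 0.04307692308 * 100
= 4.3077%

4.3077%


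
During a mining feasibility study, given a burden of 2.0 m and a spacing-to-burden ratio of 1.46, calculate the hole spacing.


Spacing = burden * ratio
= 2.0 * 1.46
= 2.92 m

2.92 m


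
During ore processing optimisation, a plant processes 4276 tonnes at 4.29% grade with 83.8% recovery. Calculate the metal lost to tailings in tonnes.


Total metal in feed:
= 4276 * 4.29 / 100 = 183.4404 tonnes
Metal recovered:
= 183.4404 * 83.8 / 100 = 153.7230552 tonnes
Metal lost to tailings:
= 183.4404 - 153.7230552
= 29.7173 tonnes

29.7173 tonnes


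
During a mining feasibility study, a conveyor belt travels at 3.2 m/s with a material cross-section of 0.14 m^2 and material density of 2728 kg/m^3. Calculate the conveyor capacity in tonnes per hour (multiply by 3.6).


4399.7184 t/h

Volumetric flow = speed * area
= 3.2 * 0.14 = 0.448 m^3/s
Mass flow = volumetric * density
= 0.448 * 2728 = 1222.144 kg/s
Convert to t/h: multiply by 3.6
Capacity = 1222.144 * 3.6
= 4399.7184 t/h


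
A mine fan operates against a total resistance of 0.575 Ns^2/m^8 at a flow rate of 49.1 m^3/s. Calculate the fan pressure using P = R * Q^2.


Compute Q^2:
Q^2 = 49.1^2 = 2410.81
Compute pressure:
P = R * Q^2 = 0.575 * 2410.81
= 1386.2158 Pa

1386.2158 Pa


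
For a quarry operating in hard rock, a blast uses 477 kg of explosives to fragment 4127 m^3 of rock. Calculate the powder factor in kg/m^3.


Powder factor = explosive mass / rock volume
= 477 / 4127
= 0.1156 kg/m^3

0.1156 kg/m^3


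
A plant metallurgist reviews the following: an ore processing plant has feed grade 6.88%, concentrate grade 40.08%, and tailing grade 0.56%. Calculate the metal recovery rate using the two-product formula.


93.1621%

Using the two-product formula:
R = 100 * c * (f - t) / (f * (c - t))
Numerator = 100 * 40.08 * (6.88 - 0.56)
= 100 * 40.08 * 6.32
= 25330.56
Denominator = 6.88 * (40.08 - 0.56)
= 6.88 * 39.52
= 271.8976
R = 25330.56 / 271.8976
= 93.1621%


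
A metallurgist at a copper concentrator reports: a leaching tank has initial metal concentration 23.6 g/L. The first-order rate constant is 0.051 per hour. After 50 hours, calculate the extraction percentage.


92.1918%

Compute the exponent:
-k * t = -0.051 * 50 = -2.55
Remaining concentration:
C = 23.6 * exp(-2.55)
= 23.6 * 0.078081666
= 1.842727318 g/L
Extracted = 23.6 - 1.842727318 = 21.75727268 g/L
Extraction % = 21.75727268 / 23.6 * 100
= 92.1918%


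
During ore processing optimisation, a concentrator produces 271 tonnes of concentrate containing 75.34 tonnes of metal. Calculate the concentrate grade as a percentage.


Grade = (metal in concentrate / concentrate mass) * 100
= (75.34 / 271) * 100
= 0.2780073801 * 100
= 27.8007%

27.8007%
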